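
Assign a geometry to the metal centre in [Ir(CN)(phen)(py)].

Summing ligand charges against the 0 overall charge gives an oxidation state of +1 for iridium.
Iridium is a group-9 element; Ir(I) is therefore d⁸.
Counting donor atoms: 1×cyanide (monodentate) → 1 donor; 1×1,10-phenanthroline (bidentate) → 2 donors; 1×pyridine (monodentate) → 1 donor. Coordination number = 4.
A 5d d⁸ ion has a large crystal-field splitting; square planar leaves the high-energy d_{x²−y²} orbital empty and maximises CFSE.

square planar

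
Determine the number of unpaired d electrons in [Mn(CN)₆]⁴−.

1 unpaired electron

Ligand charges: each cyanide is −1. With an overall charge of −4 the manganese centre must be in the +2 oxidation state.
Mn sits in group 7, so the d-electron count is 7 − 2 = 5.
The spin state decides the count: Cyanide is a strong-field ligand (high in the spectrochemical series) for a first-row metal, so the complex is low-spin.
An octahedral low-spin d⁵ ion is t₂g⁵e_g⁰, giving 1 unpaired electron.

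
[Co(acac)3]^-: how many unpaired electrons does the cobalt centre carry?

Summing ligand charges against the −1 overall charge gives an oxidation state of +2 for cobalt.
Cobalt is a group-9 element; Co(II) is therefore d⁷.
Counting donor atoms: 3×acetylacetonate (bidentate) → 6 donors. Coordination number = 6.
The spin state decides the count: Acetylacetonate is a weak-field ligand for a first-row metal, so the complex is high-spin.
An octahedral high-spin d⁷ ion is t₂g⁵e_g², giving 3 unpaired electrons.

3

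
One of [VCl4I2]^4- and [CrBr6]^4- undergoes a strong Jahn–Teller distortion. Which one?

[VCl4I2]^4-: Each chloride is −1; each iodide is −1; balancing the −4 overall charge requires V(II). V sits in group 5, so the d-electron count is 5 − 2 = 3. The d³ configuration leaves the e_g set evenly filled (or empty) — no strong Jahn–Teller driving force.
[CrBr6]^4-: Each bromide is −1; balancing the −4 overall charge requires Cr(II). Chromium is a group-6 element; Cr(II) is therefore d⁴. Bromide is a weak-field ligand for a first-row metal, so the complex is high-spin. The t₂g³e_g¹ (high-spin) configuration has an unevenly filled e_g set; the Jahn–Teller theorem predicts a tetragonal distortion (typically axial elongation) to lift the degeneracy.

[CrBr6]^4-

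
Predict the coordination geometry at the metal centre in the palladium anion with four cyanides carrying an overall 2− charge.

square planar

Summing ligand charges against the −2 overall charge gives an oxidation state of +2 for palladium.
Pd sits in group 10, so the d-electron count is 10 − 2 = 8.
With 4 monodentate ligands the coordination number is 4.
A 4d d⁸ ion has a large crystal-field splitting; square planar leaves the high-energy d_{x²−y²} orbital empty and maximises CFSE.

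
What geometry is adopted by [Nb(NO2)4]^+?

Each nitro (N-bound nitrite) is −1; balancing the +1 overall charge requires Nb(V).
Nb sits in group 5, so the d-electron count is 5 − 5 = 0.
Coordination number: 4.
A d⁰ ion has no crystal-field stabilisation preference between square planar and tetrahedral, so four ligands adopt the sterically favoured tetrahedral geometry.

tetrahedral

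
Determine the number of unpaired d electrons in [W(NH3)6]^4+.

2 unpaired electrons

Summing ligand charges against the +4 overall charge gives an oxidation state of +4 for tungsten.
Group 6 minus oxidation state 4 gives a d² configuration.
In an octahedral field the d² configuration is t₂g²e_g⁰ (only one arrangement possible), giving 2 unpaired electrons.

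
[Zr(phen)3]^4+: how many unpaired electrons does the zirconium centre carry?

Ligand charges: 1,10-phenanthroline is neutral. With an overall charge of +4 the zirconium centre must be in the +4 oxidation state.
Zr sits in group 4, so the d-electron count is 4 − 4 = 0.
Counting donor atoms: 3×1,10-phenanthroline (bidentate) → 6 donors. Coordination number = 6.
In an octahedral field the d⁰ configuration is t₂g⁰e_g⁰, giving 0 unpaired electrons.

0 unpaired electrons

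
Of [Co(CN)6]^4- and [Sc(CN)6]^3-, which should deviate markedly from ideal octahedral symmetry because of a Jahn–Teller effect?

[Co(CN)6]^4-

[Co(CN)6]^4-: Summing ligand charges against the −4 overall charge gives an oxidation state of +2 for cobalt. Co sits in group 9, so the d-electron count is 9 − 2 = 7. Cyanide is a strong-field ligand (high in the spectrochemical series) for a first-row metal, so the complex is low-spin. The t₂g⁶e_g¹ (low-spin) configuration has an unevenly filled e_g set; the Jahn–Teller theorem predicts a tetragonal distortion (typically axial elongation) to lift the degeneracy.
[Sc(CN)6]^3-: Ligand charges: each cyanide is −1. With an overall charge of −3 the scandium centre must be in the +3 oxidation state. Sc sits in group 3, so the d-electron count is 3 − 3 = 0. The d⁰ configuration leaves the e_g set evenly filled (or empty) — no strong Jahn–Teller driving force.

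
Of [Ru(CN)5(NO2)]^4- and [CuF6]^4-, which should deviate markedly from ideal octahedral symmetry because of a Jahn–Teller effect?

[Ru(CN)5(NO2)]^4-: Ligand charges: each cyanide is −1; each nitro (N-bound nitrite) is −1. With an overall charge of −4 the ruthenium centre must be in the +2 oxidation state. Ruthenium is a group-8 element; Ru(II) is therefore d⁶. A 4d ion has a large Δₒ and is invariably low-spin. The d⁶ configuration leaves the e_g set evenly filled (or empty) — no strong Jahn–Teller driving force.
[CuF6]^4-: Summing ligand charges against the −4 overall charge gives an oxidation state of +2 for copper. Cu sits in group 11, so the d-electron count is 11 − 2 = 9. The t₂g⁶e_g³ configuration has an unevenly filled e_g set; the Jahn–Teller theorem predicts a tetragonal distortion (typically axial elongation) to lift the degeneracy.

[CuF6]^4-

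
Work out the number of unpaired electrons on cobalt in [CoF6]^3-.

Summing ligand charges against the −3 overall charge gives an oxidation state of +3 for cobalt.
Cobalt is a group-9 element; Co(III) is therefore d⁶.
The spin state decides the count: fluoride is the one ligand weak enough to leave Co(III) high-spin — [CoF₆]³⁻ is the classic exception.
An octahedral high-spin d⁶ ion is t₂g⁴e_g², giving 4 unpaired electrons.

4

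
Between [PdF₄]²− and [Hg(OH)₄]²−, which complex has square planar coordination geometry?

[PdF₄]²−

For [PdF₄]²−: Summing ligand charges against the −2 overall charge gives an oxidation state of +2 for palladium. Group 10 minus oxidation state 2 gives a d⁸ configuration. A 4d d⁸ ion has a large crystal-field splitting; square planar leaves the high-energy d_{x²−y²} orbital empty and maximises CFSE. → square planar.
For [Hg(OH)₄]²−: Ligand charges: each hydroxide is −1. With an overall charge of −2 the mercury centre must be in the +2 oxidation state. Hg sits in group 12, so the d-electron count is 12 − 2 = 10. A d¹⁰ ion has no crystal-field stabilisation preference between square planar and tetrahedral, so four ligands adopt the sterically favoured tetrahedral geometry. → tetrahedral.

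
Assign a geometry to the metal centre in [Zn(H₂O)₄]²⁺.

tetrahedral

Water is neutral; balancing the +2 overall charge requires Zn(II).
Zn sits in group 12, so the d-electron count is 12 − 2 = 10.
With 4 monodentate ligands the coordination number is 4.
A d¹⁰ ion has no crystal-field stabilisation preference between square planar and tetrahedral, so four ligands adopt the sterically favoured tetrahedral geometry.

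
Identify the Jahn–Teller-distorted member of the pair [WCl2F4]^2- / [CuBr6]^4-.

[CuBr6]^4-

[WCl2F4]^2-: Ligand charges: each chloride is −1; each fluoride is −1. With an overall charge of −2 the tungsten centre must be in the +4 oxidation state. W sits in group 6, so the d-electron count is 6 − 4 = 2. The d² configuration leaves the e_g set evenly filled (or empty) — no strong Jahn–Teller driving force.
[CuBr6]^4-: Summing ligand charges against the −4 overall charge gives an oxidation state of +2 for copper. Copper is a group-11 element; Cu(II) is therefore d⁹. The t₂g⁶e_g³ configuration has an unevenly filled e_g set; the Jahn–Teller theorem predicts a tetragonal distortion (typically axial elongation) to lift the degeneracy.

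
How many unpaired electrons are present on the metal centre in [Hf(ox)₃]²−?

Each oxalate is −2; balancing the −2 overall charge requires Hf(IV).
Hafnium is a group-4 element; Hf(IV) is therefore d⁰.
Counting donor atoms: 3×oxalate (bidentate) → 6 donors. Coordination number = 6.
In an octahedral field the d⁰ configuration is t₂g⁰e_g⁰, giving 0 unpaired electrons.

0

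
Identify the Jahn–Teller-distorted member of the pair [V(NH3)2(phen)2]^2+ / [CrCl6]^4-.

[V(NH3)2(phen)2]^2+: Ligand charges: ammonia is neutral; 1,10-phenanthroline is neutral. With an overall charge of +2 the vanadium centre must be in the +2 oxidation state. Group 5 minus oxidation state 2 gives a d³ configuration. The d³ configuration leaves the e_g set evenly filled (or empty) — no strong Jahn–Teller driving force.
[CrCl6]^4-: Ligand charges: each chloride is −1. With an overall charge of −4 the chromium centre must be in the +2 oxidation state. Cr sits in group 6, so the d-electron count is 6 − 2 = 4. Chloride is a weak-field ligand for a first-row metal, so the complex is high-spin. The t₂g³e_g¹ (high-spin) configuration has an unevenly filled e_g set; the Jahn–Teller theorem predicts a tetragonal distortion (typically axial elongation) to lift the degeneracy.

[CrCl6]^4-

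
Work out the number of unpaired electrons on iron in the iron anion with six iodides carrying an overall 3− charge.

5 unpaired electrons

Summing ligand charges against the −3 overall charge gives an oxidation state of +3 for iron.
Fe sits in group 8, so the d-electron count is 8 − 3 = 5.
The spin state decides the count: Iodide is a weak-field ligand for a first-row metal, so the complex is high-spin.
An octahedral high-spin d⁵ ion is t₂g³e_g², giving 5 unpaired electrons.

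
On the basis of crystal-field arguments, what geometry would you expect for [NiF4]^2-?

Ligand charges: each fluoride is −1. With an overall charge of −2 the nickel centre must be in the +2 oxidation state.
Group 10 minus oxidation state 2 gives a d⁸ configuration.
Coordination number: 4.
Fluoride is a weak-field ligand.
With weak-field ligands the CFSE gain from square planar is small, so a 3d d⁸ ion takes the sterically preferred tetrahedral geometry.

tetrahedral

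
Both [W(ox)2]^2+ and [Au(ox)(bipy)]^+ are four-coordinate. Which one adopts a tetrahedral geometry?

[W(ox)2]^2+

For [W(ox)2]^2+: Each oxalate is −2; balancing the +2 overall charge requires W(VI). Group 6 minus oxidation state 6 gives a d⁰ configuration. A d⁰ ion has no crystal-field stabilisation preference between square planar and tetrahedral, so four ligands adopt the sterically favoured tetrahedral geometry. → tetrahedral.
For [Au(ox)(bipy)]^+: Summing ligand charges against the +1 overall charge gives an oxidation state of +3 for gold. Gold is a group-11 element; Au(III) is therefore d⁸. A 5d d⁸ ion has a large crystal-field splitting; square planar leaves the high-energy d_{x²−y²} orbital empty and maximises CFSE. → square planar.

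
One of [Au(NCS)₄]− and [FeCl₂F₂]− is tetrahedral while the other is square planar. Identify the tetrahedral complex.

[FeCl₂F₂]−

For [Au(NCS)₄]−: Ligand charges: each isothiocyanate is −1. With an overall charge of −1 the gold centre must be in the +3 oxidation state. Gold is a group-11 element; Au(III) is therefore d⁸. A 5d d⁸ ion has a large crystal-field splitting; square planar leaves the high-energy d_{x²−y²} orbital empty and maximises CFSE. → square planar.
For [FeCl₂F₂]−: Summing ligand charges against the −1 overall charge gives an oxidation state of +3 for iron. Iron is a group-8 element; Fe(III) is therefore d⁵. A high-spin d⁵ ion has zero CFSE in either geometry, so four ligands adopt the sterically favoured tetrahedral geometry. → tetrahedral.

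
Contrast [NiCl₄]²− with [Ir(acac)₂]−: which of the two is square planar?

For [NiCl₄]²−: Summing ligand charges against the −2 overall charge gives an oxidation state of +2 for nickel. Group 10 minus oxidation state 2 gives a d⁸ configuration. Chloride is a weak-field ligand. With weak-field ligands the CFSE gain from square planar is small, so a 3d d⁸ ion takes the sterically preferred tetrahedral geometry. → tetrahedral.
For [Ir(acac)₂]−: Ligand charges: each acetylacetonate is −1. With an overall charge of −1 the iridium centre must be in the +1 oxidation state. Iridium is a group-9 element; Ir(I) is therefore d⁸. A 5d d⁸ ion has a large crystal-field splitting; square planar leaves the high-energy d_{x²−y²} orbital empty and maximises CFSE. → square planar.

[Ir(acac)₂]−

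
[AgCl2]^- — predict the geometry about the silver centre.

linear

Each chloride is −1; balancing the −1 overall charge requires Ag(I).
Ag sits in group 11, so the d-electron count is 11 − 1 = 10.
Coordination number: 2.
A d¹⁰ ion with only two ligands adopts a linear arrangement (sp hybridisation; no CFSE preference).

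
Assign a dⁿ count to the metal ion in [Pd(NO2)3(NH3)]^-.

Each nitro (N-bound nitrite) is −1; ammonia is neutral; balancing the −1 overall charge requires Pd(II).
Group 10 minus oxidation state 2 gives a d⁸ configuration.

d8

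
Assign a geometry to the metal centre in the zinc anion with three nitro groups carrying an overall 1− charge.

Each nitro (N-bound nitrite) is −1; balancing the −1 overall charge requires Zn(II).
Group 12 minus oxidation state 2 gives a d¹⁰ configuration.
Coordination number: 3.
Three ligands around a d¹⁰ centre minimise repulsion in a trigonal-planar arrangement.

trigonal planar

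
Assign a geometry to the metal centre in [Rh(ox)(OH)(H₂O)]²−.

square planar

Summing ligand charges against the −2 overall charge gives an oxidation state of +1 for rhodium.
Group 9 minus oxidation state 1 gives a d⁸ configuration.
Counting donor atoms: 1×oxalate (bidentate) → 2 donors; 1×hydroxide (monodentate) → 1 donor; 1×water (monodentate) → 1 donor. Coordination number = 4.
A 4d d⁸ ion has a large crystal-field splitting; square planar leaves the high-energy d_{x²−y²} orbital empty and maximises CFSE.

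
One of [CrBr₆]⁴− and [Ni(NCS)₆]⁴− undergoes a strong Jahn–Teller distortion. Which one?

[CrBr₆]⁴−

[CrBr₆]⁴−: Summing ligand charges against the −4 overall charge gives an oxidation state of +2 for chromium. Cr sits in group 6, so the d-electron count is 6 − 2 = 4. Bromide is a weak-field ligand for a first-row metal, so the complex is high-spin. The t₂g³e_g¹ (high-spin) configuration has an unevenly filled e_g set; the Jahn–Teller theorem predicts a tetragonal distortion (typically axial elongation) to lift the degeneracy.
[Ni(NCS)₆]⁴−: Summing ligand charges against the −4 overall charge gives an oxidation state of +2 for nickel. Group 10 minus oxidation state 2 gives a d⁸ configuration. The d⁸ configuration leaves the e_g set evenly filled (or empty) — no strong Jahn–Teller driving force.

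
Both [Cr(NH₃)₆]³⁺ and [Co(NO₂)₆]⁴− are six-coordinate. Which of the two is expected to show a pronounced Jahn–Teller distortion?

[Cr(NH₃)₆]³⁺: Ammonia is neutral; balancing the +3 overall charge requires Cr(III). Group 6 minus oxidation state 3 gives a d³ configuration. The d³ configuration leaves the e_g set evenly filled (or empty) — no strong Jahn–Teller driving force.
[Co(NO₂)₆]⁴−: Each nitro (N-bound nitrite) is −1; balancing the −4 overall charge requires Co(II). Group 9 minus oxidation state 2 gives a d⁷ configuration. Nitro (N-bound nitrite) is a strong-field ligand (high in the spectrochemical series) for a first-row metal, so the complex is low-spin. The t₂g⁶e_g¹ (low-spin) configuration has an unevenly filled e_g set; the Jahn–Teller theorem predicts a tetragonal distortion (typically axial elongation) to lift the degeneracy.

[Co(NO₂)₆]⁴−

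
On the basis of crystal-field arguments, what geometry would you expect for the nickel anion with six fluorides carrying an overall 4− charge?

Ligand charges: each fluoride is −1. With an overall charge of −4 the nickel centre must be in the +2 oxidation state.
Group 10 minus oxidation state 2 gives a d⁸ configuration.
Coordination number: 6.
Six donors around a single metal centre give an octahedral coordination sphere.

octahedral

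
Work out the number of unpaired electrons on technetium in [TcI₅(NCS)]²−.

Summing ligand charges against the −2 overall charge gives an oxidation state of +4 for technetium.
Group 7 minus oxidation state 4 gives a d³ configuration.
In an octahedral field the d³ configuration is t₂g³e_g⁰ (only one arrangement possible), giving 3 unpaired electrons.

3 unpaired electrons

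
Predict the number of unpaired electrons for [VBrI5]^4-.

3

Each bromide is −1; each iodide is −1; balancing the −4 overall charge requires V(II).
Group 5 minus oxidation state 2 gives a d³ configuration.
In an octahedral field the d³ configuration is t₂g³e_g⁰ (only one arrangement possible), giving 3 unpaired electrons.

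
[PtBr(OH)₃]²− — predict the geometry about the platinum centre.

Ligand charges: each bromide is −1; each hydroxide is −1. With an overall charge of −2 the platinum centre must be in the +2 oxidation state.
Group 10 minus oxidation state 2 gives a d⁸ configuration.
Coordination number: 4.
A 5d d⁸ ion has a large crystal-field splitting; square planar leaves the high-energy d_{x²−y²} orbital empty and maximises CFSE.

square planar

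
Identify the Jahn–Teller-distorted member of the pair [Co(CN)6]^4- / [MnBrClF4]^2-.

[Co(CN)6]^4-

[Co(CN)6]^4-: Ligand charges: each cyanide is −1. With an overall charge of −4 the cobalt centre must be in the +2 oxidation state. Cobalt is a group-9 element; Co(II) is therefore d⁷. Cyanide is a strong-field ligand (high in the spectrochemical series) for a first-row metal, so the complex is low-spin. The t₂g⁶e_g¹ (low-spin) configuration has an unevenly filled e_g set; the Jahn–Teller theorem predicts a tetragonal distortion (typically axial elongation) to lift the degeneracy.
[MnBrClF4]^2-: Ligand charges: each bromide is −1; each chloride is −1; each fluoride is −1. With an overall charge of −2 the manganese centre must be in the +4 oxidation state. Mn sits in group 7, so the d-electron count is 7 − 4 = 3. The d³ configuration leaves the e_g set evenly filled (or empty) — no strong Jahn–Teller driving force.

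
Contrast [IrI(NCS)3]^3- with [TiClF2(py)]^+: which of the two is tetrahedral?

For [IrI(NCS)3]^3-: Each iodide is −1; each isothiocyanate is −1; balancing the −3 overall charge requires Ir(I). Ir sits in group 9, so the d-electron count is 9 − 1 = 8. A 5d d⁸ ion has a large crystal-field splitting; square planar leaves the high-energy d_{x²−y²} orbital empty and maximises CFSE. → square planar.
For [TiClF2(py)]^+: Ligand charges: each chloride is −1; each fluoride is −1; pyridine is neutral. With an overall charge of +1 the titanium centre must be in the +4 oxidation state. Group 4 minus oxidation state 4 gives a d⁰ configuration. A d⁰ ion has no crystal-field stabilisation preference between square planar and tetrahedral, so four ligands adopt the sterically favoured tetrahedral geometry. → tetrahedral.

[TiClF2(py)]^+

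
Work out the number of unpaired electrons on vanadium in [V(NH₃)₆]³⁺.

2

Summing ligand charges against the +3 overall charge gives an oxidation state of +3 for vanadium.
Group 5 minus oxidation state 3 gives a d² configuration.
In an octahedral field the d² configuration is t₂g²e_g⁰ (only one arrangement possible), giving 2 unpaired electrons.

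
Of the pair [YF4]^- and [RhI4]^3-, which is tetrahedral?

[YF4]^-

For [YF4]^-: Each fluoride is −1; balancing the −1 overall charge requires Y(III). Yttrium is a group-3 element; Y(III) is therefore d⁰. A d⁰ ion has no crystal-field stabilisation preference between square planar and tetrahedral, so four ligands adopt the sterically favoured tetrahedral geometry. → tetrahedral.
For [RhI4]^3-: Each iodide is −1; balancing the −3 overall charge requires Rh(I). Group 9 minus oxidation state 1 gives a d⁸ configuration. A 4d d⁸ ion has a large crystal-field splitting; square planar leaves the high-energy d_{x²−y²} orbital empty and maximises CFSE. → square planar.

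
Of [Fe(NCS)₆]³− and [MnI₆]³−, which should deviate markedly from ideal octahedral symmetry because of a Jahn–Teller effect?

[MnI₆]³−

[Fe(NCS)₆]³−: Each isothiocyanate is −1; balancing the −3 overall charge requires Fe(III). Iron is a group-8 element; Fe(III) is therefore d⁵. Isothiocyanate is a weak-field ligand for a first-row metal, so the complex is high-spin. The d⁵ configuration leaves the e_g set evenly filled (or empty) — no strong Jahn–Teller driving force.
[MnI₆]³−: Summing ligand charges against the −3 overall charge gives an oxidation state of +3 for manganese. Mn sits in group 7, so the d-electron count is 7 − 3 = 4. Iodide is a weak-field ligand for a first-row metal, so the complex is high-spin. The t₂g³e_g¹ (high-spin) configuration has an unevenly filled e_g set; the Jahn–Teller theorem predicts a tetragonal distortion (typically axial elongation) to lift the degeneracy.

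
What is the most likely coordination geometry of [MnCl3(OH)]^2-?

tetrahedral

Summing ligand charges against the −2 overall charge gives an oxidation state of +2 for manganese.
Mn sits in group 7, so the d-electron count is 7 − 2 = 5.
Coordination number: 4.
Chloride and hydroxide are weak-field ligands.
A high-spin d⁵ ion has zero CFSE in either geometry, so four ligands adopt the sterically favoured tetrahedral geometry.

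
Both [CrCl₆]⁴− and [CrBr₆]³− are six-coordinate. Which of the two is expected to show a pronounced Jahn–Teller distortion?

[CrCl₆]⁴−: Each chloride is −1; balancing the −4 overall charge requires Cr(II). Cr sits in group 6, so the d-electron count is 6 − 2 = 4. Chloride is a weak-field ligand for a first-row metal, so the complex is high-spin. The t₂g³e_g¹ (high-spin) configuration has an unevenly filled e_g set; the Jahn–Teller theorem predicts a tetragonal distortion (typically axial elongation) to lift the degeneracy.
[CrBr₆]³−: Each bromide is −1; balancing the −3 overall charge requires Cr(III). Group 6 minus oxidation state 3 gives a d³ configuration. The d³ configuration leaves the e_g set evenly filled (or empty) — no strong Jahn–Teller driving force.

[CrCl₆]⁴−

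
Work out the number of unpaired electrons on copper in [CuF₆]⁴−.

Summing ligand charges against the −4 overall charge gives an oxidation state of +2 for copper.
Copper is a group-11 element; Cu(II) is therefore d⁹.
In an octahedral field the d⁹ configuration is t₂g⁶e_g³ (only one arrangement possible), giving 1 unpaired electron.

1 unpaired electron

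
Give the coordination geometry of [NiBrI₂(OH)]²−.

tetrahedral

Ligand charges: each bromide is −1; each iodide is −1; each hydroxide is −1. With an overall charge of −2 the nickel centre must be in the +2 oxidation state.
Group 10 minus oxidation state 2 gives a d⁸ configuration.
Coordination number: 4.
Bromide, hydroxide, and iodide are weak-field ligands.
With weak-field ligands the CFSE gain from square planar is small, so a 3d d⁸ ion takes the sterically preferred tetrahedral geometry.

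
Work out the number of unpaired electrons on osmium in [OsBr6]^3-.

Summing ligand charges against the −3 overall charge gives an oxidation state of +3 for osmium.
Osmium is a group-8 element; Os(III) is therefore d⁵.
The spin state decides the count: a 5d ion has a large Δₒ and is invariably low-spin.
An octahedral low-spin d⁵ ion is t₂g⁵e_g⁰, giving 1 unpaired electron.

1 unpaired electron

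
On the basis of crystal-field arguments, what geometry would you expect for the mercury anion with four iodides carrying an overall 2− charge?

Ligand charges: each iodide is −1. With an overall charge of −2 the mercury centre must be in the +2 oxidation state.
Group 12 minus oxidation state 2 gives a d¹⁰ configuration.
Coordination number: 4.
A d¹⁰ ion has no crystal-field stabilisation preference between square planar and tetrahedral, so four ligands adopt the sterically favoured tetrahedral geometry.

tetrahedral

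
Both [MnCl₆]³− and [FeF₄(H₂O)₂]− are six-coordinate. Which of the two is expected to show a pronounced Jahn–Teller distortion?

[MnCl₆]³−: Summing ligand charges against the −3 overall charge gives an oxidation state of +3 for manganese. Mn sits in group 7, so the d-electron count is 7 − 3 = 4. Chloride is a weak-field ligand for a first-row metal, so the complex is high-spin. The t₂g³e_g¹ (high-spin) configuration has an unevenly filled e_g set; the Jahn–Teller theorem predicts a tetragonal distortion (typically axial elongation) to lift the degeneracy.
[FeF₄(H₂O)₂]−: Each fluoride is −1; water is neutral; balancing the −1 overall charge requires Fe(III). Iron is a group-8 element; Fe(III) is therefore d⁵. Fluoride is a weak-field ligand for a first-row metal, so the complex is high-spin. The d⁵ configuration leaves the e_g set evenly filled (or empty) — no strong Jahn–Teller driving force.

[MnCl₆]³−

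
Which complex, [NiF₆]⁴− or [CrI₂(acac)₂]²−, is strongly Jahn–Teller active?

[CrI₂(acac)₂]²−

[NiF₆]⁴−: Ligand charges: each fluoride is −1. With an overall charge of −4 the nickel centre must be in the +2 oxidation state. Ni sits in group 10, so the d-electron count is 10 − 2 = 8. The d⁸ configuration leaves the e_g set evenly filled (or empty) — no strong Jahn–Teller driving force.
[CrI₂(acac)₂]²−: Each iodide is −1; each acetylacetonate is −1; balancing the −2 overall charge requires Cr(II). Chromium is a group-6 element; Cr(II) is therefore d⁴. Acetylacetonate and iodide are weak-field ligands for a first-row metal, so the complex is high-spin. The t₂g³e_g¹ (high-spin) configuration has an unevenly filled e_g set; the Jahn–Teller theorem predicts a tetragonal distortion (typically axial elongation) to lift the degeneracy.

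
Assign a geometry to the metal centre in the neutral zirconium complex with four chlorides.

Each chloride is −1; balancing the 0 overall charge requires Zr(IV).
Zirconium is a group-4 element; Zr(IV) is therefore d⁰.
With 4 monodentate ligands the coordination number is 4.
A d⁰ ion has no crystal-field stabilisation preference between square planar and tetrahedral, so four ligands adopt the sterically favoured tetrahedral geometry.

tetrahedral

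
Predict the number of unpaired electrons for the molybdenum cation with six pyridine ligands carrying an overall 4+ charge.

Pyridine is neutral; balancing the +4 overall charge requires Mo(IV).
Mo sits in group 6, so the d-electron count is 6 − 4 = 2.
In an octahedral field the d² configuration is t₂g²e_g⁰ (only one arrangement possible), giving 2 unpaired electrons.

2 unpaired electrons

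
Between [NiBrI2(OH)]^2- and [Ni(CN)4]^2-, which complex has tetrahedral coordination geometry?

[NiBrI2(OH)]^2-

For [NiBrI2(OH)]^2-: Summing ligand charges against the −2 overall charge gives an oxidation state of +2 for nickel. Group 10 minus oxidation state 2 gives a d⁸ configuration. Bromide, hydroxide, and iodide are weak-field ligands. With weak-field ligands the CFSE gain from square planar is small, so a 3d d⁸ ion takes the sterically preferred tetrahedral geometry. → tetrahedral.
For [Ni(CN)4]^2-: Summing ligand charges against the −2 overall charge gives an oxidation state of +2 for nickel. Nickel is a group-10 element; Ni(II) is therefore d⁸. Cyanide is a strong-field ligand (high in the spectrochemical series). A 3d d⁸ ion with strong-field ligands gains enough CFSE to favour square planar over tetrahedral. → square planar.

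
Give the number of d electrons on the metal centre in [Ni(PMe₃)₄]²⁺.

Trimethylphosphine is neutral; balancing the +2 overall charge requires Ni(II).
Nickel is a group-10 element; Ni(II) is therefore d⁸.

d8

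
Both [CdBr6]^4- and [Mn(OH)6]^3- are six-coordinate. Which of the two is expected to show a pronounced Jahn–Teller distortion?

[CdBr6]^4-: Ligand charges: each bromide is −1. With an overall charge of −4 the cadmium centre must be in the +2 oxidation state. Cadmium is a group-12 element; Cd(II) is therefore d¹⁰. The d¹⁰ configuration leaves the e_g set evenly filled (or empty) — no strong Jahn–Teller driving force.
[Mn(OH)6]^3-: Summing ligand charges against the −3 overall charge gives an oxidation state of +3 for manganese. Group 7 minus oxidation state 3 gives a d⁴ configuration. Hydroxide is a weak-field ligand for a first-row metal, so the complex is high-spin. The t₂g³e_g¹ (high-spin) configuration has an unevenly filled e_g set; the Jahn–Teller theorem predicts a tetragonal distortion (typically axial elongation) to lift the degeneracy.

[Mn(OH)6]^3-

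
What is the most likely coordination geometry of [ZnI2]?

linear

Each iodide is −1; balancing the 0 overall charge requires Zn(II).
Group 12 minus oxidation state 2 gives a d¹⁰ configuration.
Coordination number: 2.
A d¹⁰ ion with only two ligands adopts a linear arrangement (sp hybridisation; no CFSE preference).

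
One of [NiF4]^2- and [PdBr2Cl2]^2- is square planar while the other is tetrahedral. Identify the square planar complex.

For [NiF4]^2-: Ligand charges: each fluoride is −1. With an overall charge of −2 the nickel centre must be in the +2 oxidation state. Nickel is a group-10 element; Ni(II) is therefore d⁸. Fluoride is a weak-field ligand. With weak-field ligands the CFSE gain from square planar is small, so a 3d d⁸ ion takes the sterically preferred tetrahedral geometry. → tetrahedral.
For [PdBr2Cl2]^2-: Summing ligand charges against the −2 overall charge gives an oxidation state of +2 for palladium. Palladium is a group-10 element; Pd(II) is therefore d⁸. A 4d d⁸ ion has a large crystal-field splitting; square planar leaves the high-energy d_{x²−y²} orbital empty and maximises CFSE. → square planar.

[PdBr2Cl2]^2-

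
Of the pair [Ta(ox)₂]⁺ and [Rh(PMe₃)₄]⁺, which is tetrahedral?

[Ta(ox)₂]⁺

For [Ta(ox)₂]⁺: Ligand charges: each oxalate is −2. With an overall charge of +1 the tantalum centre must be in the +5 oxidation state. Group 5 minus oxidation state 5 gives a d⁰ configuration. A d⁰ ion has no crystal-field stabilisation preference between square planar and tetrahedral, so four ligands adopt the sterically favoured tetrahedral geometry. → tetrahedral.
For [Rh(PMe₃)₄]⁺: Ligand charges: trimethylphosphine is neutral. With an overall charge of +1 the rhodium centre must be in the +1 oxidation state. Group 9 minus oxidation state 1 gives a d⁸ configuration. A 4d d⁸ ion has a large crystal-field splitting; square planar leaves the high-energy d_{x²−y²} orbital empty and maximises CFSE. → square planar.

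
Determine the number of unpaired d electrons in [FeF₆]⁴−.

4 unpaired electrons

Each fluoride is −1; balancing the −4 overall charge requires Fe(II).
Group 8 minus oxidation state 2 gives a d⁶ configuration.
The spin state decides the count: Fluoride is a weak-field ligand for a first-row metal, so the complex is high-spin.
An octahedral high-spin d⁶ ion is t₂g⁴e_g², giving 4 unpaired electrons.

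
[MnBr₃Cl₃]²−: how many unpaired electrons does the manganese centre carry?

Ligand charges: each bromide is −1; each chloride is −1. With an overall charge of −2 the manganese centre must be in the +4 oxidation state.
Manganese is a group-7 element; Mn(IV) is therefore d³.
In an octahedral field the d³ configuration is t₂g³e_g⁰ (only one arrangement possible), giving 3 unpaired electrons.

3 unpaired electrons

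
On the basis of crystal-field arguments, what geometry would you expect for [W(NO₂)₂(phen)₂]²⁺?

octahedral

Summing ligand charges against the +2 overall charge gives an oxidation state of +4 for tungsten.
W sits in group 6, so the d-electron count is 6 − 4 = 2.
Counting donor atoms: 2×nitro (N-bound nitrite) (monodentate) → 2 donors; 2×1,10-phenanthroline (bidentate) → 4 donors. Coordination number = 6.
Six donors around a single metal centre give an octahedral coordination sphere.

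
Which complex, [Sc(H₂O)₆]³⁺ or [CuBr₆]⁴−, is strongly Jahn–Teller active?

[Sc(H₂O)₆]³⁺: Summing ligand charges against the +3 overall charge gives an oxidation state of +3 for scandium. Group 3 minus oxidation state 3 gives a d⁰ configuration. The d⁰ configuration leaves the e_g set evenly filled (or empty) — no strong Jahn–Teller driving force.
[CuBr₆]⁴−: Each bromide is −1; balancing the −4 overall charge requires Cu(II). Cu sits in group 11, so the d-electron count is 11 − 2 = 9. The t₂g⁶e_g³ configuration has an unevenly filled e_g set; the Jahn–Teller theorem predicts a tetragonal distortion (typically axial elongation) to lift the degeneracy.

[CuBr₆]⁴−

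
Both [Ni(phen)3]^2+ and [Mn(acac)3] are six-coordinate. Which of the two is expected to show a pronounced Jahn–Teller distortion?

[Mn(acac)3]

[Ni(phen)3]^2+: Summing ligand charges against the +2 overall charge gives an oxidation state of +2 for nickel. Nickel is a group-10 element; Ni(II) is therefore d⁸. The d⁸ configuration leaves the e_g set evenly filled (or empty) — no strong Jahn–Teller driving force.
[Mn(acac)3]: Each acetylacetonate is −1; balancing the 0 overall charge requires Mn(III). Group 7 minus oxidation state 3 gives a d⁴ configuration. Acetylacetonate is a weak-field ligand for a first-row metal, so the complex is high-spin. The t₂g³e_g¹ (high-spin) configuration has an unevenly filled e_g set; the Jahn–Teller theorem predicts a tetragonal distortion (typically axial elongation) to lift the degeneracy.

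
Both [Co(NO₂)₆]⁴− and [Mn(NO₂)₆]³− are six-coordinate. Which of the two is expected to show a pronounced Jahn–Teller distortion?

[Co(NO₂)₆]⁴−: Ligand charges: each nitro (N-bound nitrite) is −1. With an overall charge of −4 the cobalt centre must be in the +2 oxidation state. Cobalt is a group-9 element; Co(II) is therefore d⁷. Nitro (N-bound nitrite) is a strong-field ligand (high in the spectrochemical series) for a first-row metal, so the complex is low-spin. The t₂g⁶e_g¹ (low-spin) configuration has an unevenly filled e_g set; the Jahn–Teller theorem predicts a tetragonal distortion (typically axial elongation) to lift the degeneracy.
[Mn(NO₂)₆]³−: Each nitro (N-bound nitrite) is −1; balancing the −3 overall charge requires Mn(III). Mn sits in group 7, so the d-electron count is 7 − 3 = 4. Nitro (N-bound nitrite) is a strong-field ligand (high in the spectrochemical series) for a first-row metal, so the complex is low-spin. The d⁴ configuration leaves the e_g set evenly filled (or empty) — no strong Jahn–Teller driving force.

[Co(NO₂)₆]⁴−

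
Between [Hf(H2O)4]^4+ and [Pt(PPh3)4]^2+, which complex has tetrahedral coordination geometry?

[Hf(H2O)4]^4+

For [Hf(H2O)4]^4+: Summing ligand charges against the +4 overall charge gives an oxidation state of +4 for hafnium. Hf sits in group 4, so the d-electron count is 4 − 4 = 0. A d⁰ ion has no crystal-field stabilisation preference between square planar and tetrahedral, so four ligands adopt the sterically favoured tetrahedral geometry. → tetrahedral.
For [Pt(PPh3)4]^2+: Summing ligand charges against the +2 overall charge gives an oxidation state of +2 for platinum. Group 10 minus oxidation state 2 gives a d⁸ configuration. A 5d d⁸ ion has a large crystal-field splitting; square planar leaves the high-energy d_{x²−y²} orbital empty and maximises CFSE. → square planar.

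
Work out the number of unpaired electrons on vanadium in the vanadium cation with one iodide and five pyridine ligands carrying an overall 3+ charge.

Ligand charges: each iodide is −1; pyridine is neutral. With an overall charge of +3 the vanadium centre must be in the +4 oxidation state.
V sits in group 5, so the d-electron count is 5 − 4 = 1.
In an octahedral field the d¹ configuration is t₂g¹e_g⁰ (only one arrangement possible), giving 1 unpaired electron.

1 unpaired electron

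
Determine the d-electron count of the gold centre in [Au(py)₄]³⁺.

Summing ligand charges against the +3 overall charge gives an oxidation state of +3 for gold.
Gold is a group-11 element; Au(III) is therefore d⁸.

d⁸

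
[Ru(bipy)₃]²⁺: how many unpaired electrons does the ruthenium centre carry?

Ligand charges: 2,2′-bipyridine is neutral. With an overall charge of +2 the ruthenium centre must be in the +2 oxidation state.
Ruthenium is a group-8 element; Ru(II) is therefore d⁶.
Counting donor atoms: 3×2,2′-bipyridine (bidentate) → 6 donors. Coordination number = 6.
The spin state decides the count: a 4d ion has a large Δₒ and is invariably low-spin.
An octahedral low-spin d⁶ ion is t₂g⁶e_g⁰, giving 0 unpaired electrons.

0 unpaired electrons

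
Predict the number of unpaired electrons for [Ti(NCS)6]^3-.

1

Each isothiocyanate is −1; balancing the −3 overall charge requires Ti(III).
Ti sits in group 4, so the d-electron count is 4 − 3 = 1.
In an octahedral field the d¹ configuration is t₂g¹e_g⁰ (only one arrangement possible), giving 1 unpaired electron.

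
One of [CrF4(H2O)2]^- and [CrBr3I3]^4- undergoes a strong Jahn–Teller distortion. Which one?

[CrF4(H2O)2]^-: Summing ligand charges against the −1 overall charge gives an oxidation state of +3 for chromium. Cr sits in group 6, so the d-electron count is 6 − 3 = 3. The d³ configuration leaves the e_g set evenly filled (or empty) — no strong Jahn–Teller driving force.
[CrBr3I3]^4-: Ligand charges: each bromide is −1; each iodide is −1. With an overall charge of −4 the chromium centre must be in the +2 oxidation state. Chromium is a group-6 element; Cr(II) is therefore d⁴. Bromide and iodide are weak-field ligands for a first-row metal, so the complex is high-spin. The t₂g³e_g¹ (high-spin) configuration has an unevenly filled e_g set; the Jahn–Teller theorem predicts a tetragonal distortion (typically axial elongation) to lift the degeneracy.

[CrBr3I3]^4-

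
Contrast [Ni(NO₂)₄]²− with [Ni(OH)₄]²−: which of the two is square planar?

For [Ni(NO₂)₄]²−: Ligand charges: each nitro (N-bound nitrite) is −1. With an overall charge of −2 the nickel centre must be in the +2 oxidation state. Group 10 minus oxidation state 2 gives a d⁸ configuration. Nitro (N-bound nitrite) is a strong-field ligand (high in the spectrochemical series). A 3d d⁸ ion with strong-field ligands gains enough CFSE to favour square planar over tetrahedral. → square planar.
For [Ni(OH)₄]²−: Summing ligand charges against the −2 overall charge gives an oxidation state of +2 for nickel. Ni sits in group 10, so the d-electron count is 10 − 2 = 8. Hydroxide is a weak-field ligand. With weak-field ligands the CFSE gain from square planar is small, so a 3d d⁸ ion takes the sterically preferred tetrahedral geometry. → tetrahedral.

[Ni(NO₂)₄]²−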